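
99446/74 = 49723/37  =  1343.86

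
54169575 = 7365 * 7355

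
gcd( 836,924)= 44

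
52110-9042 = 43068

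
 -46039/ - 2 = 23019 + 1/2  =  23019.50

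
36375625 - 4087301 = 32288324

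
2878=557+2321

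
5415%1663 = 426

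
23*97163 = 2234749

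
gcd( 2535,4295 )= 5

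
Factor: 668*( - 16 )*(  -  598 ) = 2^7 * 13^1*23^1*167^1 = 6391424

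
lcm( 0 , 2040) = 0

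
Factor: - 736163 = - 857^1*859^1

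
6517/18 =362+1/18= 362.06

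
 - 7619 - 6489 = - 14108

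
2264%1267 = 997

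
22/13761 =2/1251= 0.00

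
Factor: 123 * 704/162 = 14432/27 = 2^5 * 3^( - 3) * 11^1*41^1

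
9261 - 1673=7588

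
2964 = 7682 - 4718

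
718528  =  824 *872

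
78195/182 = 6015/14 = 429.64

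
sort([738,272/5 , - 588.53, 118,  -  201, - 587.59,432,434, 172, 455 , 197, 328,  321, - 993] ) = [ - 993 ,-588.53, - 587.59,- 201, 272/5 , 118, 172, 197, 321,328,432,434 , 455 , 738] 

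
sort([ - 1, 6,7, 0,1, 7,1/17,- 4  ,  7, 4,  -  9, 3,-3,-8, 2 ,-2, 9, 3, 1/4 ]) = [  -  9, - 8, - 4, - 3,- 2, - 1,  0,1/17, 1/4, 1, 2,3,3, 4,6, 7,7,7,9]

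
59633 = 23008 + 36625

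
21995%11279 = 10716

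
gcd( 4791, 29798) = 1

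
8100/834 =9 + 99/139 = 9.71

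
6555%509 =447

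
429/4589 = 33/353  =  0.09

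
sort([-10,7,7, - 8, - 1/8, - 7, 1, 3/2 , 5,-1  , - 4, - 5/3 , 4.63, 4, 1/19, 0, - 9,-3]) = [-10, - 9, - 8,  -  7, - 4, - 3 ,-5/3,  -  1, - 1/8,0,1/19,  1, 3/2,4,  4.63, 5,  7 , 7 ] 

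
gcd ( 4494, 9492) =42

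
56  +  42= 98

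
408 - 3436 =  - 3028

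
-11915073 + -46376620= - 58291693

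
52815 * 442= 23344230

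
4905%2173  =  559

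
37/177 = 37/177= 0.21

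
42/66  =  7/11 = 0.64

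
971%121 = 3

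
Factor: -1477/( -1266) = 7/6  =  2^(-1 )*3^( - 1 )*7^1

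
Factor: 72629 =59^1*1231^1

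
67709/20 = 3385 + 9/20 = 3385.45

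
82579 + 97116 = 179695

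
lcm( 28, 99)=2772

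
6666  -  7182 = -516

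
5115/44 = 116  +  1/4 = 116.25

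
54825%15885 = 7170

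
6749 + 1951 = 8700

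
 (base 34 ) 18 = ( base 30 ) 1c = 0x2A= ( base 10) 42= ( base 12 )36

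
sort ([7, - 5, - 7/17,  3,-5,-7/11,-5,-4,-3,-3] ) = [ - 5, - 5, - 5, - 4, - 3 , - 3,  -  7/11, - 7/17,  3, 7 ] 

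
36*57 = 2052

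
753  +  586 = 1339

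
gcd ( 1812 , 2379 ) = 3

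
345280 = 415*832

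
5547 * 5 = 27735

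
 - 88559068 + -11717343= -100276411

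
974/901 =974/901 = 1.08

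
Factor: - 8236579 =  - 13^1*633583^1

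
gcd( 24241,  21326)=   1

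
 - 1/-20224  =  1/20224=0.00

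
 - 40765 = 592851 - 633616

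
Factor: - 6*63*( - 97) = 2^1 * 3^3*7^1*97^1 = 36666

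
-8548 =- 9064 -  - 516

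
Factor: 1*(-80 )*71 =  - 5680 = -2^4*5^1*71^1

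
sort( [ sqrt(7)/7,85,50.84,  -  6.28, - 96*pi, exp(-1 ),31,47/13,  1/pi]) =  [  -  96 * pi,- 6.28,  1/pi, exp( - 1 ),sqrt(7 )/7,47/13,31,50.84, 85 ]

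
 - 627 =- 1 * 627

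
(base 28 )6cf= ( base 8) 11677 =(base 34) 4CN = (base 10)5055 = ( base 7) 20511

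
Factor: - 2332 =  - 2^2 * 11^1*53^1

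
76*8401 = 638476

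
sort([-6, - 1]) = [  -  6, -1]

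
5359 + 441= 5800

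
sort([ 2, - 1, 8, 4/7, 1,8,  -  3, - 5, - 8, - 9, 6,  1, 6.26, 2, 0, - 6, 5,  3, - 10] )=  [ - 10, - 9, - 8, - 6,-5, - 3, - 1,  0, 4/7, 1,1 , 2,2,  3, 5, 6 , 6.26,8, 8] 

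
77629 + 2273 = 79902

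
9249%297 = 42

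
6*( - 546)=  - 3276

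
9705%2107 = 1277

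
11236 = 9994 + 1242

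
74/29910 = 37/14955 = 0.00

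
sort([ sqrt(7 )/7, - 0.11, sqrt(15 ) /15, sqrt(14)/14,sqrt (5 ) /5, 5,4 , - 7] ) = [ - 7 , - 0.11,sqrt (15 )/15, sqrt(14 ) /14, sqrt ( 7) /7,sqrt(5 ) /5,4,5] 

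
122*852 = 103944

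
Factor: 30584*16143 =2^3*3^1*3823^1*5381^1   =  493717512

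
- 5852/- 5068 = 209/181 = 1.15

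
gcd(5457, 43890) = 3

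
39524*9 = 355716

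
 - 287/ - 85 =287/85  =  3.38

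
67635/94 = 719 + 49/94= 719.52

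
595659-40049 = 555610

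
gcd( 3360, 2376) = 24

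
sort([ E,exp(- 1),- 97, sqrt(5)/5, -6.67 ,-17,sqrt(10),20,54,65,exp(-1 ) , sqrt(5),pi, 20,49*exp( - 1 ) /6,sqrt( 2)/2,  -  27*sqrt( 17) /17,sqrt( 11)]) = [ - 97, - 17, - 6.67, - 27 * sqrt(17 )/17, exp( - 1),exp(-1) , sqrt(5)/5,sqrt ( 2) /2,sqrt( 5),E, 49*exp(-1)/6, pi,sqrt(10 ), sqrt( 11) , 20 , 20,54, 65]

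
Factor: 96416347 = 181^1 * 532687^1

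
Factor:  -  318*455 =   -  144690 = - 2^1*3^1 * 5^1 * 7^1*13^1*53^1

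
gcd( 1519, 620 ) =31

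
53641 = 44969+8672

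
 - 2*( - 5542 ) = 11084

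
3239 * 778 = 2519942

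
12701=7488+5213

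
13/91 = 1/7 = 0.14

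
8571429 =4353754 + 4217675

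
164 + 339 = 503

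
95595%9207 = 3525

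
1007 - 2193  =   - 1186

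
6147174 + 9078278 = 15225452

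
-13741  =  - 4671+-9070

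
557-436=121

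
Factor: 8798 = 2^1*53^1*83^1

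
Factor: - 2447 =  - 2447^1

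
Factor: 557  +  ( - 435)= 122 = 2^1*61^1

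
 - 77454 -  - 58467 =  -18987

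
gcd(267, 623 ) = 89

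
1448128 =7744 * 187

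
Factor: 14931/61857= 7/29 = 7^1*29^ ( - 1)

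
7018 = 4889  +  2129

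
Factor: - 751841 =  - 751841^1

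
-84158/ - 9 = 9350 + 8/9 = 9350.89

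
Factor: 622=2^1*311^1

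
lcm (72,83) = 5976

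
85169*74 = 6302506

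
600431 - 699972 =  - 99541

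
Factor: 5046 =2^1* 3^1*29^2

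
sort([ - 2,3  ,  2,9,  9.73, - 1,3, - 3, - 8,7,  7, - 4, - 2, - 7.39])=[ - 8, - 7.39 , - 4 , - 3, - 2 , -2,-1,2,3,3, 7,  7 , 9,9.73 ] 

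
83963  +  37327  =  121290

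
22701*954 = 21656754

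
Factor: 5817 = 3^1*7^1*277^1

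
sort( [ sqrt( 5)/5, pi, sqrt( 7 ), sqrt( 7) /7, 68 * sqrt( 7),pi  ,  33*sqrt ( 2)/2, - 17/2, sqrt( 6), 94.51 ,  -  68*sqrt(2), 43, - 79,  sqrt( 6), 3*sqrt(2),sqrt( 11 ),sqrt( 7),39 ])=[ -68*sqrt(2 ), - 79,-17/2, sqrt( 7 )/7,sqrt( 5)/5, sqrt( 6 ), sqrt (6 ), sqrt( 7 ),  sqrt( 7 ), pi,pi,  sqrt( 11), 3*sqrt ( 2 ), 33*sqrt( 2)/2, 39 , 43,  94.51,68*sqrt( 7 )]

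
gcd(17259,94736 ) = 1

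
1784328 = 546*3268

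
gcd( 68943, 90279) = 21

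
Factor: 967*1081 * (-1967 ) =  - 7^1 * 23^1*47^1*281^1 * 967^1 = - 2056158209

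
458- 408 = 50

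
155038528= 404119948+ - 249081420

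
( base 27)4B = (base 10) 119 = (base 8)167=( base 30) 3t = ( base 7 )230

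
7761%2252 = 1005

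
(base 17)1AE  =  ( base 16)1D9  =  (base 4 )13121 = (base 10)473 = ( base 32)ep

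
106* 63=6678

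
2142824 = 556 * 3854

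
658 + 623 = 1281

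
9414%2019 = 1338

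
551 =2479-1928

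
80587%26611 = 754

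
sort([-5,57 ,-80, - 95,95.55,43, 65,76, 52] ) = [ - 95, - 80,-5,43,52,57,65,76,95.55 ] 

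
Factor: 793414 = 2^1 * 31^1 *67^1*191^1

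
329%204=125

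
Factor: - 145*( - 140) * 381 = 2^2*3^1 * 5^2*7^1*29^1*127^1 = 7734300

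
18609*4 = 74436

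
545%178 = 11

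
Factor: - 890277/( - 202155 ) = 5^ (-1) * 167^1*1777^1 *13477^( - 1 )=296759/67385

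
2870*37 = 106190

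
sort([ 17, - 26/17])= [- 26/17 , 17 ]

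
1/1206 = 1/1206 = 0.00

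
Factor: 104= 2^3 * 13^1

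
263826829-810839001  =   - 547012172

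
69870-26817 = 43053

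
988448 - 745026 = 243422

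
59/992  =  59/992 = 0.06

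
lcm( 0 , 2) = 0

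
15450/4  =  3862+1/2=3862.50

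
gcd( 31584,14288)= 752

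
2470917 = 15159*163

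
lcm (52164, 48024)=3025512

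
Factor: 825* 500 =2^2  *  3^1*5^5*11^1 = 412500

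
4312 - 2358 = 1954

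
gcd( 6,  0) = 6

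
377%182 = 13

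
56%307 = 56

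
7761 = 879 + 6882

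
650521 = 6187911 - 5537390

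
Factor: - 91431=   -  3^2*10159^1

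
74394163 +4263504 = 78657667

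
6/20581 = 6/20581 = 0.00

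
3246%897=555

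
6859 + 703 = 7562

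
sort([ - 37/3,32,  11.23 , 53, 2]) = [ - 37/3,  2,11.23,32 , 53 ]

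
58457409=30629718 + 27827691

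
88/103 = 88/103 = 0.85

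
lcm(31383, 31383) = 31383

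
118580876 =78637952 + 39942924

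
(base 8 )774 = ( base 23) m2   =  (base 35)ei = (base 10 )508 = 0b111111100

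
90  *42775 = 3849750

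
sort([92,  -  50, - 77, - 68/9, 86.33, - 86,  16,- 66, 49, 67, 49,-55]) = [ - 86, - 77,  -  66,-55,- 50 , - 68/9,16, 49,  49,  67 , 86.33,92]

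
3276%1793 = 1483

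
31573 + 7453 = 39026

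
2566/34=1283/17 = 75.47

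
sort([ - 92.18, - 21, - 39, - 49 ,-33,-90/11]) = [ - 92.18, - 49, - 39, - 33 ,- 21 , - 90/11]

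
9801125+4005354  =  13806479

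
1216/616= 152/77 = 1.97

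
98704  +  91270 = 189974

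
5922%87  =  6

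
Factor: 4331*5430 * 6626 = 2^2*3^1*5^1*61^1 * 71^1 * 181^1*3313^1=155825828580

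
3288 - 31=3257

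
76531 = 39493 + 37038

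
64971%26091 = 12789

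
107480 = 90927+16553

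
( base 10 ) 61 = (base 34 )1r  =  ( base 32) 1t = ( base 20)31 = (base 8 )75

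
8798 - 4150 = 4648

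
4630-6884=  - 2254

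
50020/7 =50020/7 =7145.71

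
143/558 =143/558 = 0.26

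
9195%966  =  501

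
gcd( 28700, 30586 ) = 82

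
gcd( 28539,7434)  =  63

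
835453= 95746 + 739707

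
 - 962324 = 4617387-5579711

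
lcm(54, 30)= 270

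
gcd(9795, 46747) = 1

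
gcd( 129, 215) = 43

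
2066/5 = 2066/5 = 413.20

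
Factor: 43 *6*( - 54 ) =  -2^2*3^4 * 43^1 = - 13932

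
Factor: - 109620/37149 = - 180/61= - 2^2*3^2*5^1  *61^(-1) 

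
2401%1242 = 1159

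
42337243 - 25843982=16493261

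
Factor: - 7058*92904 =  - 655716432 = - 2^4*3^1 * 7^2*79^1*3529^1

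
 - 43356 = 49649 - 93005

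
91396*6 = 548376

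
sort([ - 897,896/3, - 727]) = [ - 897, - 727,  896/3]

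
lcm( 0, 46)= 0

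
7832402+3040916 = 10873318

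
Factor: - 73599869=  - 7^1*463^1*22709^1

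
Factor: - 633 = - 3^1 * 211^1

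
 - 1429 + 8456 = 7027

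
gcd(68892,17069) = 1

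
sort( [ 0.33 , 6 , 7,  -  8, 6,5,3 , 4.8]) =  [ - 8,0.33,3,4.8 , 5,6,6, 7]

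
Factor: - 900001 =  - 900001^1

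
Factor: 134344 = 2^3 *7^1 * 2399^1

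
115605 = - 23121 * (  -  5 ) 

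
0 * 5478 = 0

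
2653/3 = 2653/3 = 884.33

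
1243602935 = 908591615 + 335011320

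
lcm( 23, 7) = 161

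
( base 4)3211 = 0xe5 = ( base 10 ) 229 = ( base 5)1404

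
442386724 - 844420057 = -402033333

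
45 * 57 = 2565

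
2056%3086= 2056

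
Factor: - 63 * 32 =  - 2016 = -2^5 *3^2*7^1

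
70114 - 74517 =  - 4403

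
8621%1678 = 231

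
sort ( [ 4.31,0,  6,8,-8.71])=[ - 8.71, 0,  4.31,6,8 ]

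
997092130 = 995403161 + 1688969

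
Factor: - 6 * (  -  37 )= 222 = 2^1*3^1*37^1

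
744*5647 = 4201368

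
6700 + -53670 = - 46970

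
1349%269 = 4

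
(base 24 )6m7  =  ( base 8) 7627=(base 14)1651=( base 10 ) 3991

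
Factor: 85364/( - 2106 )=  - 42682/1053=- 2^1*3^( - 4)*13^( - 1) * 21341^1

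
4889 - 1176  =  3713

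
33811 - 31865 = 1946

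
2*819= 1638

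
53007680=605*87616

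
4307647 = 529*8143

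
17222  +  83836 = 101058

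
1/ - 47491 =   -  1/47491 = - 0.00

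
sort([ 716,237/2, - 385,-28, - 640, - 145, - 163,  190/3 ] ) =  [-640,-385, - 163, - 145, - 28,190/3, 237/2,716 ]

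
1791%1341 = 450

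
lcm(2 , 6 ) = 6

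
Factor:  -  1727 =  - 11^1 *157^1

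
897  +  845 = 1742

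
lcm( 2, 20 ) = 20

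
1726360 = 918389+807971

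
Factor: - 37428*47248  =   - 2^6 * 3^1*2953^1*3119^1 = - 1768398144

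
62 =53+9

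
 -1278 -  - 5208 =3930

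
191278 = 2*95639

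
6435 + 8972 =15407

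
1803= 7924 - 6121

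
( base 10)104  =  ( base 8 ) 150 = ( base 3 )10212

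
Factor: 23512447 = 7^1 *199^1*16879^1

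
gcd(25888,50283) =1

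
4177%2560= 1617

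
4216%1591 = 1034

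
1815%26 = 21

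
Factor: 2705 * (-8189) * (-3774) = 83598798630 = 2^1*3^1*5^1*17^1*19^1*37^1*431^1 *541^1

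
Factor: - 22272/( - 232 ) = 96 = 2^5*3^1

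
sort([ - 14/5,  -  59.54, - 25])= [-59.54, - 25, - 14/5]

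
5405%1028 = 265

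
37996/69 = 1652/3 = 550.67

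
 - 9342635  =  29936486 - 39279121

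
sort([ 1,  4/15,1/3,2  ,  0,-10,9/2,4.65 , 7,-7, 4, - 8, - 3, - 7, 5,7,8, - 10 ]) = [ - 10,-10,-8 , - 7,-7,-3, 0,  4/15,1/3,1, 2, 4,9/2, 4.65,5,7, 7, 8]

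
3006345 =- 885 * ( - 3397)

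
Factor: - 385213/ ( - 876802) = 2^( - 1 ) * 569^1*677^1*438401^( - 1 )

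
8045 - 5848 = 2197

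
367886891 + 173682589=541569480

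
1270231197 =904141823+366089374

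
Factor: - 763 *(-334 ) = 254842 = 2^1* 7^1 * 109^1*167^1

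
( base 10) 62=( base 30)22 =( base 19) 35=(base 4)332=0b111110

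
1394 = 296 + 1098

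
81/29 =81/29 = 2.79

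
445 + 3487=3932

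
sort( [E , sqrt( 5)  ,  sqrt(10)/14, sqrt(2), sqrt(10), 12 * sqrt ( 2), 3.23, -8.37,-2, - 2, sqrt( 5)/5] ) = [-8.37,-2,- 2,sqrt( 10 ) /14, sqrt( 5)/5,sqrt(2),  sqrt(5), E, sqrt ( 10 ),3.23 , 12*sqrt( 2)]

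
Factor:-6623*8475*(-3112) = 174676326600=2^3*3^1 * 5^2*37^1*113^1*179^1 * 389^1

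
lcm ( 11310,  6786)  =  33930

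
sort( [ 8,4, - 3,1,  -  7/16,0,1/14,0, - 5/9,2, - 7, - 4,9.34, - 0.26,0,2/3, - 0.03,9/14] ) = [ - 7,-4, - 3, - 5/9 , - 7/16,  -  0.26, - 0.03,0,0,  0,1/14,9/14, 2/3,1,2, 4,8,  9.34] 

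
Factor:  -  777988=- 2^2 *17^2*673^1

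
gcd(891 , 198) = 99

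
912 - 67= 845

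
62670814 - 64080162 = -1409348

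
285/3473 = 285/3473 = 0.08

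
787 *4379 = 3446273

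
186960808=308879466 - 121918658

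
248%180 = 68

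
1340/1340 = 1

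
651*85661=55765311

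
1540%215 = 35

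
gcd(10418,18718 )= 2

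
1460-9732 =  - 8272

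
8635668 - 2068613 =6567055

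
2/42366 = 1/21183  =  0.00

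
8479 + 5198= 13677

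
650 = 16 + 634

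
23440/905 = 4688/181 = 25.90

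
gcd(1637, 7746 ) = 1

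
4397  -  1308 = 3089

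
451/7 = 451/7  =  64.43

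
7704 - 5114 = 2590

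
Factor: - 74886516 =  - 2^2*3^2*191^1 * 10891^1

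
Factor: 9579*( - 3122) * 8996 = - 269031119448 = - 2^3*3^1*7^1*13^1*31^1*103^1*173^1*223^1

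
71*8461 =600731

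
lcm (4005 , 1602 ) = 8010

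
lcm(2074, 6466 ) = 109922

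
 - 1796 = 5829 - 7625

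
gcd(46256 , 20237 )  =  2891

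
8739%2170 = 59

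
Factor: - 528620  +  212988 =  -2^4*19727^1 = -  315632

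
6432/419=15+147/419=15.35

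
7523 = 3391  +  4132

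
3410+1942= 5352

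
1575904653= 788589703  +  787314950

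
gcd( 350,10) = 10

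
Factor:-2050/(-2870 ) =5/7 = 5^1*7^( - 1 )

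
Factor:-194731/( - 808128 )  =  2^( - 6) * 3^( - 2)*19^1*23^( - 1)* 37^1 * 61^( - 1 ) * 277^1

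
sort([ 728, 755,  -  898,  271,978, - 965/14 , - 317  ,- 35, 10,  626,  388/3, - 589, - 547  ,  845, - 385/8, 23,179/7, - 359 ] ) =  [ - 898,-589, - 547,-359, - 317, - 965/14,  -  385/8, - 35,10, 23,179/7,388/3,271, 626,  728, 755,845, 978]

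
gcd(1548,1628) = 4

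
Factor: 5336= 2^3*23^1*29^1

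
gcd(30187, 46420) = 1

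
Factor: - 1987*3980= -2^2*5^1* 199^1  *  1987^1=- 7908260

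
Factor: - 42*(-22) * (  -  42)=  - 38808 = -2^3*  3^2*7^2 * 11^1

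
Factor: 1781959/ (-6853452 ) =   -  2^ ( - 2 )*3^( - 1)*19^(-1 )*137^1*13007^1*30059^(- 1) 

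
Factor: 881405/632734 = 2^( - 1)*5^1*7^1*257^( -1)*1231^(-1) *25183^1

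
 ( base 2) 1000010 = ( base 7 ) 123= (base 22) 30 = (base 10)66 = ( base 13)51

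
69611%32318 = 4975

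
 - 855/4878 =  -1 + 447/542  =  - 0.18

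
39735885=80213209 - 40477324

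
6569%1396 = 985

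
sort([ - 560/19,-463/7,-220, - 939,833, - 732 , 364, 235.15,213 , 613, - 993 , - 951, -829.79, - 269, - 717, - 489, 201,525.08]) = [-993,  -  951,- 939,  -  829.79,-732, - 717,-489,-269, - 220,-463/7, - 560/19,201,  213,235.15,364, 525.08, 613,833 ] 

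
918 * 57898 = 53150364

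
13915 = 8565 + 5350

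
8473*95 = 804935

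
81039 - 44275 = 36764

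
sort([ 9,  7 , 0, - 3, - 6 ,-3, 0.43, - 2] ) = [ - 6, - 3,-3, - 2,0,0.43, 7, 9]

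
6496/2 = 3248 = 3248.00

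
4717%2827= 1890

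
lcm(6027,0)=0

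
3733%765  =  673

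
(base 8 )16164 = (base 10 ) 7284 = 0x1c74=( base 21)gai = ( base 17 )1838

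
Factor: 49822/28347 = 2^1*3^(  -  1)*11^( - 1) * 29^1= 58/33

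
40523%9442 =2755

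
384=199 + 185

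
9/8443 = 9/8443 = 0.00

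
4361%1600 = 1161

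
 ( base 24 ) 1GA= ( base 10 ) 970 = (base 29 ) 14D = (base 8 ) 1712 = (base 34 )si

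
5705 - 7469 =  - 1764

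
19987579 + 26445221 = 46432800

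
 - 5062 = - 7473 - - 2411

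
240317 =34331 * 7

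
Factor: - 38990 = - 2^1*5^1 * 7^1*557^1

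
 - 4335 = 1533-5868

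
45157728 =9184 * 4917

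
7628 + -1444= 6184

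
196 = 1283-1087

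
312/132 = 26/11 = 2.36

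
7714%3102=1510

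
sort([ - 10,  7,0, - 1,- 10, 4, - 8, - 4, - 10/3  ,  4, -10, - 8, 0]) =[ - 10, - 10, -10, - 8, - 8 , - 4 ,  -  10/3,-1, 0, 0,4, 4,7 ] 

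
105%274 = 105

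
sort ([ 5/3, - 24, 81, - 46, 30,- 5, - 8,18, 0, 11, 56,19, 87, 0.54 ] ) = [ - 46 , - 24, - 8, - 5,0, 0.54, 5/3, 11,  18,  19,30, 56, 81,87 ] 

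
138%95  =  43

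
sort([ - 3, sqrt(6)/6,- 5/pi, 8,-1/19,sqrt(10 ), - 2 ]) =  [ - 3, - 2,- 5/pi, - 1/19,sqrt(6)/6,sqrt(10 ),8] 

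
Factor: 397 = 397^1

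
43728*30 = 1311840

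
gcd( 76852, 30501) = 1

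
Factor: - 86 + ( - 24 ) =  - 2^1*5^1*11^1 =- 110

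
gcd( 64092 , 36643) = 1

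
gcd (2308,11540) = 2308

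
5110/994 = 365/71 = 5.14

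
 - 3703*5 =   -  18515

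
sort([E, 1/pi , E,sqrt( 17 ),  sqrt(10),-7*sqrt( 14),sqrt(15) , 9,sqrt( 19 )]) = [ - 7*sqrt( 14), 1/pi, E,E , sqrt( 10 ), sqrt( 15) , sqrt(17), sqrt( 19), 9]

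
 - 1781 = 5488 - 7269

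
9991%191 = 59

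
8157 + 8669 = 16826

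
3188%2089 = 1099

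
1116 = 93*12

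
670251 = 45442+624809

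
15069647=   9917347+5152300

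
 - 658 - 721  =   - 1379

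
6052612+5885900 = 11938512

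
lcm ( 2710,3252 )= 16260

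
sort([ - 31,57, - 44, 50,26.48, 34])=[-44, - 31,26.48 , 34, 50, 57 ] 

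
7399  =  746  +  6653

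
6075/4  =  1518 + 3/4 = 1518.75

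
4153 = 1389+2764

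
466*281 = 130946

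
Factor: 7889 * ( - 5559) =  - 43854951 = - 3^1*7^3*17^1*23^1*109^1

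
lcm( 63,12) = 252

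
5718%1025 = 593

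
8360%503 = 312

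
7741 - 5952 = 1789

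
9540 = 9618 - 78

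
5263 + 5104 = 10367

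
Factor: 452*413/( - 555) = -186676/555 = -2^2*3^(-1)*5^( - 1 )*7^1*37^( - 1)*59^1*113^1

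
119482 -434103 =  - 314621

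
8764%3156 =2452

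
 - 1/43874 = -1/43874 = - 0.00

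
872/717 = 872/717  =  1.22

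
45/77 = 45/77 = 0.58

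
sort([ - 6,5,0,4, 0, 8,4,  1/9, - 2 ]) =[ - 6,  -  2,0, 0, 1/9,4,4,  5,8 ]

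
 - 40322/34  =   - 1186 + 1/17 = -1185.94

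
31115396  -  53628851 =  - 22513455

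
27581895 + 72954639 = 100536534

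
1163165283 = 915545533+247619750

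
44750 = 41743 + 3007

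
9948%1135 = 868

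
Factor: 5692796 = 2^2*89^1*15991^1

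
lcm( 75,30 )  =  150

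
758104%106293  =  14053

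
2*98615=197230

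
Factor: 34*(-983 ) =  - 2^1*17^1 * 983^1 = - 33422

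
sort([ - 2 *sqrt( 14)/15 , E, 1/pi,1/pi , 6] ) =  [ - 2*sqrt( 14 ) /15 , 1/pi,  1/pi,  E, 6 ]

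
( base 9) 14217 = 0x25B7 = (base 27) D6G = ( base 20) 142f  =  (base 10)9655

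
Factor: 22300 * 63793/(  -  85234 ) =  - 2^1*5^2*19^(-1 ) * 223^1 *2243^( - 1)*63793^1 = - 711291950/42617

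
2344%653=385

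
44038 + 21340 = 65378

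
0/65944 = 0 = 0.00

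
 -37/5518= - 1 + 5481/5518 = - 0.01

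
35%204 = 35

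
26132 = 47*556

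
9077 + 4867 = 13944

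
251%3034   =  251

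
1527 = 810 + 717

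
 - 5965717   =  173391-6139108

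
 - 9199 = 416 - 9615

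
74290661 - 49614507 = 24676154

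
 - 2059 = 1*( - 2059) 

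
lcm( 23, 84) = 1932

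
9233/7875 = 1319/1125 = 1.17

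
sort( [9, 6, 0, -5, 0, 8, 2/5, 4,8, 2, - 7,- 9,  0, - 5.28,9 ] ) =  [ -9, - 7, - 5.28, -5,0, 0, 0,2/5,2, 4,6, 8, 8,9, 9 ] 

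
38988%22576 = 16412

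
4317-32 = 4285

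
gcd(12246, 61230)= 12246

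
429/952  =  429/952 = 0.45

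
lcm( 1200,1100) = 13200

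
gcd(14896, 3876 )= 76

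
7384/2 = 3692=3692.00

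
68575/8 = 8571 + 7/8=8571.88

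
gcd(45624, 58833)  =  3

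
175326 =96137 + 79189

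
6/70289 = 6/70289 = 0.00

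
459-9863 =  - 9404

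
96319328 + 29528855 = 125848183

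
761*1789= 1361429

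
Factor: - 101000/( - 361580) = 2^1 * 5^2*179^(  -  1) = 50/179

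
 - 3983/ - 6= 663+5/6= 663.83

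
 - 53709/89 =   -  604 + 47/89 = - 603.47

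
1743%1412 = 331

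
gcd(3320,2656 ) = 664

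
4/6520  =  1/1630 = 0.00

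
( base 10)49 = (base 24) 21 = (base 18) 2d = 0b110001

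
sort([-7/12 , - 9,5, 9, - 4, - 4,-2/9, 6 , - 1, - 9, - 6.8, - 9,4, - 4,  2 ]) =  [ - 9, - 9 , - 9 , - 6.8, - 4 , - 4 , - 4,- 1, - 7/12, - 2/9, 2, 4, 5, 6,9 ] 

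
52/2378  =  26/1189 =0.02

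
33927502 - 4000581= 29926921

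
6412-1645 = 4767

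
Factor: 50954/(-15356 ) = - 2^( - 1)*11^( -1 ) * 73^1 = -73/22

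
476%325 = 151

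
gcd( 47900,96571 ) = 1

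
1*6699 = 6699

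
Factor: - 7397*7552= -55862144 = -  2^7*13^1*59^1*569^1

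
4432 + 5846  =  10278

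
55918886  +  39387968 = 95306854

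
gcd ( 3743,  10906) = 19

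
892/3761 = 892/3761 = 0.24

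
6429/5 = 6429/5 =1285.80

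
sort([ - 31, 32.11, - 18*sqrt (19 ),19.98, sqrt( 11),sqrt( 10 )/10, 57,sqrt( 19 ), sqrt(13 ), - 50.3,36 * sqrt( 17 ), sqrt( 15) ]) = [ - 18*sqrt( 19), - 50.3,-31, sqrt( 10)/10, sqrt ( 11 ), sqrt( 13 ), sqrt ( 15), sqrt(19 ),19.98, 32.11,57,36* sqrt (17 )]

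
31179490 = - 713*(  -  43730 ) 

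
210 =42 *5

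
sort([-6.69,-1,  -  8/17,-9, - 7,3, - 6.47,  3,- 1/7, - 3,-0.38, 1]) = [- 9,  -  7,-6.69,  -  6.47,-3,  -  1, - 8/17, - 0.38, - 1/7,1, 3,3]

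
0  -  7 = - 7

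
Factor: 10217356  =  2^2*2554339^1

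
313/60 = 5 + 13/60= 5.22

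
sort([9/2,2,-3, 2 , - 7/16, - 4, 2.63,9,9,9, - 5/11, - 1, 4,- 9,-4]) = [ - 9, - 4, - 4, - 3 ,-1,-5/11, -7/16, 2,2, 2.63, 4,9/2, 9,9,9] 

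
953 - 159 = 794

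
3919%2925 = 994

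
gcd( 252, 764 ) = 4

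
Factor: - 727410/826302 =  -  121235/137717=- 5^1*17^(  -  1)*8101^( - 1)*24247^1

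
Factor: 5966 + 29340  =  2^1*127^1*139^1 = 35306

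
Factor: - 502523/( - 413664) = 2^( - 5 )*3^ ( - 1)*7^1*31^( - 1) * 139^( - 1 ) * 71789^1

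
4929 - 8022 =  - 3093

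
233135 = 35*6661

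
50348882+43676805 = 94025687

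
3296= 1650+1646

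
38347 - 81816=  - 43469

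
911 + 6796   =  7707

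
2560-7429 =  - 4869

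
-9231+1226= - 8005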